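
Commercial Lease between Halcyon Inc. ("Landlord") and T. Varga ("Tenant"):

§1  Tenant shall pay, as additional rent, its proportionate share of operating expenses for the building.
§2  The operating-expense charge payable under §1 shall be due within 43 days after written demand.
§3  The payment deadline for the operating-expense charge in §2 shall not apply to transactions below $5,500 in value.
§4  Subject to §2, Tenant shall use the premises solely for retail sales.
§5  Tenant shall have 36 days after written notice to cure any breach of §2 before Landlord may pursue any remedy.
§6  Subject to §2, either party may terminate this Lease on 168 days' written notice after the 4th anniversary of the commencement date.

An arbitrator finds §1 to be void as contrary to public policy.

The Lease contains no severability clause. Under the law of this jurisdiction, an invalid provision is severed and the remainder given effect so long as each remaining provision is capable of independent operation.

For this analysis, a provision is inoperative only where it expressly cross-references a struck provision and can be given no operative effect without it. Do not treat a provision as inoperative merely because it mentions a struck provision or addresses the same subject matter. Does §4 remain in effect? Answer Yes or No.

§1 is struck. §2 has no operative effect of its own apart from §1 and is therefore inoperative. The whole of §3 is the carve-out from the payment deadline for the operating-expense charge, defined by reference to §2, so §3 cannot stand once §2 is removed. §5 merely fixes the cure period for breach of §2; with §2 gone it has nothing to operate on and falls away. Although §6 refers to §2, its operative terms do not depend on §2, so it remains in effect. §4 mentions §2 but its own obligation stands independently of §2, so §4 is not affected. With no severability clause, the stated default rule severs what cannot stand and enforces each remaining provision that can operate on its own. §4 and §6 remain in effect. §4 is among the surviving provisions, so the answer is yes.

Yes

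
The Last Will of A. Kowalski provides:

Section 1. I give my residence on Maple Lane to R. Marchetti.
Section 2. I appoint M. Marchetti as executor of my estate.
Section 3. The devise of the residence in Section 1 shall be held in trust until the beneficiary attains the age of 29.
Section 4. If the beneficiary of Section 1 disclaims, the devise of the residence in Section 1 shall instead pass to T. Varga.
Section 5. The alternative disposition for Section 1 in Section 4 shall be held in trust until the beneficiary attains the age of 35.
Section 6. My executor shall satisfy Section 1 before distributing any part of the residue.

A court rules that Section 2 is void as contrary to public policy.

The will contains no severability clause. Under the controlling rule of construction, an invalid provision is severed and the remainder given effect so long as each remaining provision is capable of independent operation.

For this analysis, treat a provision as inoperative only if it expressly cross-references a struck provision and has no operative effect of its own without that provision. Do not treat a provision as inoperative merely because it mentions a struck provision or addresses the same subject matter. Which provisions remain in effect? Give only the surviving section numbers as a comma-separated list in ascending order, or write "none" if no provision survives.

1, 3, 4, 5, 6

Section 2 is struck. Nothing else in the will is defined by reference to Section 2. With no severability clause, the stated default rule severs what cannot stand and enforces each remaining provision that can operate on its own. The provisions still in force are Section 1, Section 3, Section 4, Section 5, and Section 6.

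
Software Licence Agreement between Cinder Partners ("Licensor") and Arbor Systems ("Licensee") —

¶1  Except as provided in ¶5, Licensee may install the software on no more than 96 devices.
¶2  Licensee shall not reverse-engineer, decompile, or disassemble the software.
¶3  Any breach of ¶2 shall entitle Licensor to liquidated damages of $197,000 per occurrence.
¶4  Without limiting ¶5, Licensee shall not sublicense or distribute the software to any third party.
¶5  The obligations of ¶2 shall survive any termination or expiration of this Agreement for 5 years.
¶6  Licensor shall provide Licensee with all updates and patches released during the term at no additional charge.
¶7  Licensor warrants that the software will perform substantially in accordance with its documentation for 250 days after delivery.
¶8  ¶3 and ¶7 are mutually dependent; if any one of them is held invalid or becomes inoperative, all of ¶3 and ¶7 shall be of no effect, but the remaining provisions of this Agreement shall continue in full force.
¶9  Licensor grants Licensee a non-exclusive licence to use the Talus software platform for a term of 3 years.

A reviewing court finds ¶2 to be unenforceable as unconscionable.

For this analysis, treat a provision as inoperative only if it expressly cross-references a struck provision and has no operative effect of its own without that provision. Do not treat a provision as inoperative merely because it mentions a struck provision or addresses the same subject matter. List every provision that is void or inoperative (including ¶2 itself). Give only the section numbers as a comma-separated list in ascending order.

2, 3, 5, 7

¶2 is struck. The whole of ¶3 is the liquidated-damages amount, defined by reference to ¶2, so ¶3 cannot stand once ¶2 is removed. ¶5 operates only by reference to ¶2, so it falls with ¶2. ¶4 mentions ¶5 but its own obligation stands independently of ¶5, so ¶4 is not affected. ¶1 mentions ¶5 but its own obligation stands independently of ¶5, so ¶1 is not affected. ¶8 declares ¶3 and ¶7 mutually dependent; since one of them has fallen, all of them are of no effect. That brings down ¶7 as well. The remainder continues in force under ¶8. ¶1, ¶4, ¶6, ¶8, and ¶9 remain in effect.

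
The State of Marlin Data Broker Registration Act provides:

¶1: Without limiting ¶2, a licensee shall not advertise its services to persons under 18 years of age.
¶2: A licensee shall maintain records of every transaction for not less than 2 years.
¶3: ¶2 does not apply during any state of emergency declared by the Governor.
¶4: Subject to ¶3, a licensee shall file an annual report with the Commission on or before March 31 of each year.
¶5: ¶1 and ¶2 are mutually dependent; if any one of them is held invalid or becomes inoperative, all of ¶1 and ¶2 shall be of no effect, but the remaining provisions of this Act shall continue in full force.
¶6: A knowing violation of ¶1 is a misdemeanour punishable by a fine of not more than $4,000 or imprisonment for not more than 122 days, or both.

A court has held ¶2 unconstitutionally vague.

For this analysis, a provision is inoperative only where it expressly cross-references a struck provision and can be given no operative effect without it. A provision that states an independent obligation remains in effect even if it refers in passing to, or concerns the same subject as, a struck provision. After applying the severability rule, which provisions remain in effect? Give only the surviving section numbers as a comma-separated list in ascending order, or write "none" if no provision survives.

4, 5

¶2 is struck. ¶3 has no operative effect of its own apart from ¶2 and is therefore inoperative. ¶4 mentions ¶3 but its own obligation stands independently of ¶3, so ¶4 is not affected. ¶5 declares ¶1 and ¶2 mutually dependent; since one of them has fallen, all of them are of no effect. That brings down ¶1 as well. ¶6 in turn depends solely on a provision now struck and likewise falls. The remainder continues in force under ¶5. The provisions still in force are ¶4 and ¶5.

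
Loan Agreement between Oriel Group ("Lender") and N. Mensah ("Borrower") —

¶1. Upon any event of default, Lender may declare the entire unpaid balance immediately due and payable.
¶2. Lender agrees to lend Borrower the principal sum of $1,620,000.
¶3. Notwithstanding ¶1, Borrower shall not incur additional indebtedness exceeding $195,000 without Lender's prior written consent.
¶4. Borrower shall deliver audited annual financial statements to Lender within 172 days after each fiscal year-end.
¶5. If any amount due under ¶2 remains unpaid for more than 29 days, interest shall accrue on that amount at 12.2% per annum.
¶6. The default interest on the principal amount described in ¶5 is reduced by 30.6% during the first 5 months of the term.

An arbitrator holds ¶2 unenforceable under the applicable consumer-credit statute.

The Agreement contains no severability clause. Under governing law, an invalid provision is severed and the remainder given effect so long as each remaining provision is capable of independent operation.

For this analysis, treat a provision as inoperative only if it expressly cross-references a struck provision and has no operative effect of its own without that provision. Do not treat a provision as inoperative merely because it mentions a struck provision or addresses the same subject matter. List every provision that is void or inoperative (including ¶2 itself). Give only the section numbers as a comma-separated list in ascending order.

2, 5, 6

¶2 is struck. ¶5 operates only by reference to ¶2, so it falls with ¶2. ¶6 operates only by reference to ¶5, so it falls with ¶5. Under the stated default rule, only provisions that cannot operate independently fall away; the rest are enforced. The provisions still in force are ¶1, ¶3, and ¶4.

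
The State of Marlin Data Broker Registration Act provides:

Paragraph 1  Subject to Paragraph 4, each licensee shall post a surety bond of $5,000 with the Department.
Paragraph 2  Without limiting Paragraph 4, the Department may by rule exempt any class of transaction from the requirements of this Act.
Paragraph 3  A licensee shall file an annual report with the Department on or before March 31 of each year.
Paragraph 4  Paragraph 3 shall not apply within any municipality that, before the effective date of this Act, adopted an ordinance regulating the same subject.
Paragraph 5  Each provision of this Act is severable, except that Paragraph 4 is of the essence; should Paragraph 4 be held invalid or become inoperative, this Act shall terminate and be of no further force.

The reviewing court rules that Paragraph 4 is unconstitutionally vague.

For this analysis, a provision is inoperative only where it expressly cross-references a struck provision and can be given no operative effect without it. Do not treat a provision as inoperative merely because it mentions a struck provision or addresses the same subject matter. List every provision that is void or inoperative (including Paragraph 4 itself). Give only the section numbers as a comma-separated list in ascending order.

Paragraph 4 is struck. No other provision's operative terms depend on Paragraph 4. Paragraph 5 makes Paragraph 4 an essential term, and Paragraph 4 is the provision held invalid; under Paragraph 5, the entire Act is therefore void. No provision of the Act survives.

1, 2, 3, 4, 5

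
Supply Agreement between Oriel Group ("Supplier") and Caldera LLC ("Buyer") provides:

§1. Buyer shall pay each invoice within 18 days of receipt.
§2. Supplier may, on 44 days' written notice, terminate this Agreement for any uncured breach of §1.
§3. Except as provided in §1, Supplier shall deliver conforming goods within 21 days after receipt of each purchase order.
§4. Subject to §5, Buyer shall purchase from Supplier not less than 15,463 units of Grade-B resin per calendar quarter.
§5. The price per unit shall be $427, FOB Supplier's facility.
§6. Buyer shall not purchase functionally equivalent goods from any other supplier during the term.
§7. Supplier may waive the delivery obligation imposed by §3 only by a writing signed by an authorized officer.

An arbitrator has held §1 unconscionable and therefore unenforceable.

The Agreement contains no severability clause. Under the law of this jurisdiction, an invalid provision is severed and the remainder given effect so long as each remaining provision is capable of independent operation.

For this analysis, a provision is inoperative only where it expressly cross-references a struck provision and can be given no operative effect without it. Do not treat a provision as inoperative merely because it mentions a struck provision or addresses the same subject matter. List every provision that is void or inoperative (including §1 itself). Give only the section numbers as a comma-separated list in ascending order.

§1 is struck. §2 has no operative effect of its own apart from §1 and is therefore inoperative. Although §3 refers to §1, its operative terms do not depend on §1, so it remains in effect. With no severability clause, the stated default rule severs what cannot stand and enforces each remaining provision that can operate on its own. The provisions still in force are §3, §4, §5, §6, and §7.

1, 2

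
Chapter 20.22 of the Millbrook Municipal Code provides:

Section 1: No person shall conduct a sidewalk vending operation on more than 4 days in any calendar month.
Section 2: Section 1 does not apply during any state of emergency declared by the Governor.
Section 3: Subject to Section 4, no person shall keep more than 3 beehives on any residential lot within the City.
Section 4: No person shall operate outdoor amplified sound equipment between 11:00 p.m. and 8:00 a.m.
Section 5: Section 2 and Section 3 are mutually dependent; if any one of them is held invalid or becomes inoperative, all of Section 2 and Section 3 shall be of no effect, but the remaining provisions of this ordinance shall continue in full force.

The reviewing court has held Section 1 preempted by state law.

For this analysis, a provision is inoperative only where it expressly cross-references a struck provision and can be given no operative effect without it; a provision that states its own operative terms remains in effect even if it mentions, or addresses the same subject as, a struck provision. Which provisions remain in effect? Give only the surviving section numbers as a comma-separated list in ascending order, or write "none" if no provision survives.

Section 1 is struck. Section 2 operates only by reference to Section 1, so it falls with Section 1. Section 5 declares Section 2 and Section 3 mutually dependent; since one of them has fallen, all of them are of no effect. That brings down Section 3 as well. The remainder continues in force under Section 5. The provisions still in force are Section 4 and Section 5.

4, 5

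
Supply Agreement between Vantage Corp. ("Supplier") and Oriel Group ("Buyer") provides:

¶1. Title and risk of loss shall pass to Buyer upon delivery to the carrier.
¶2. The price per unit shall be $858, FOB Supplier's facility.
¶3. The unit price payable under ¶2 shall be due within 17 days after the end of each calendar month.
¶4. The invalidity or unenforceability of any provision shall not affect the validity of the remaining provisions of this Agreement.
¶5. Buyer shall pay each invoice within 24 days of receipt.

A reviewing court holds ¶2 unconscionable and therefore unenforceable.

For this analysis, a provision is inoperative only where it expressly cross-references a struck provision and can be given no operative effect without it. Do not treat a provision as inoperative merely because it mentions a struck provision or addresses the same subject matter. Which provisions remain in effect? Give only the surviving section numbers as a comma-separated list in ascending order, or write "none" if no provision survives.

1, 4, 5

¶2 is struck. ¶3 operates only by reference to ¶2, so it falls with ¶2. ¶4 is a severability clause and preserves every provision that can still be given independent effect. ¶1, ¶4, and ¶5 remain in effect.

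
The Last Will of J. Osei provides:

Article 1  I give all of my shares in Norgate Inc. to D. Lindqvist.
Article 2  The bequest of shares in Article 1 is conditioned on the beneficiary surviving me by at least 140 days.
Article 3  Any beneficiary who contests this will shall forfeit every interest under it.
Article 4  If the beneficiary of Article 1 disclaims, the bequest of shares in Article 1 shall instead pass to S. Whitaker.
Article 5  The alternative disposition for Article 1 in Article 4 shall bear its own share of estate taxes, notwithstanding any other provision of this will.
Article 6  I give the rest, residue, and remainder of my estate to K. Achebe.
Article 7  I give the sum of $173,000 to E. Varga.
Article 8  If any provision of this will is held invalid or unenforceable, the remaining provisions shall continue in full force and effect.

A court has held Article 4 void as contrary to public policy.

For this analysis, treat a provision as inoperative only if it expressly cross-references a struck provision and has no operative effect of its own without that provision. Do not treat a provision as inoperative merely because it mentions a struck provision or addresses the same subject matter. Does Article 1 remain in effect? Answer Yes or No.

Yes

Article 4 is struck. The only function of Article 5 is the tax charge on Article 4, so it cannot stand once Article 4 is removed. Article 8 is a severability clause and preserves every provision that can still be given independent effect. The provisions still in force are Article 1, Article 2, Article 3, Article 6, Article 7, and Article 8. Article 1 is among the surviving provisions, so the answer is yes.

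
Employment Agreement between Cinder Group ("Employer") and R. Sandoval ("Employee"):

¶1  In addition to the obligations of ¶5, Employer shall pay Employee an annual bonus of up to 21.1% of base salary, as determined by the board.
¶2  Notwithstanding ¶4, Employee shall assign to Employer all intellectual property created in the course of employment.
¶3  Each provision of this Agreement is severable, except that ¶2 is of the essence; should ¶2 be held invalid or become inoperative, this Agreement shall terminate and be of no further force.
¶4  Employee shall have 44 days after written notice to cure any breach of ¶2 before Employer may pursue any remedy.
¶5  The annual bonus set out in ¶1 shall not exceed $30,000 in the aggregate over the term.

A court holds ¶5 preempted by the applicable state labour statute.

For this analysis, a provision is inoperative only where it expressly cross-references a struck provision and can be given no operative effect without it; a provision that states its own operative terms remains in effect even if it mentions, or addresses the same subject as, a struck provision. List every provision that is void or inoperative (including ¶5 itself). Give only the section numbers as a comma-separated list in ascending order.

¶5 is struck. Although ¶1 refers to ¶5, its operative terms do not depend on ¶5, so it remains in effect. Nothing else in the Agreement is defined by reference to ¶5. ¶3 makes ¶2 an essential term, but ¶2 is unaffected, so the severability proviso in ¶3 preserves the remaining provisions. That leaves ¶1, ¶2, ¶3, and ¶4 in effect.

5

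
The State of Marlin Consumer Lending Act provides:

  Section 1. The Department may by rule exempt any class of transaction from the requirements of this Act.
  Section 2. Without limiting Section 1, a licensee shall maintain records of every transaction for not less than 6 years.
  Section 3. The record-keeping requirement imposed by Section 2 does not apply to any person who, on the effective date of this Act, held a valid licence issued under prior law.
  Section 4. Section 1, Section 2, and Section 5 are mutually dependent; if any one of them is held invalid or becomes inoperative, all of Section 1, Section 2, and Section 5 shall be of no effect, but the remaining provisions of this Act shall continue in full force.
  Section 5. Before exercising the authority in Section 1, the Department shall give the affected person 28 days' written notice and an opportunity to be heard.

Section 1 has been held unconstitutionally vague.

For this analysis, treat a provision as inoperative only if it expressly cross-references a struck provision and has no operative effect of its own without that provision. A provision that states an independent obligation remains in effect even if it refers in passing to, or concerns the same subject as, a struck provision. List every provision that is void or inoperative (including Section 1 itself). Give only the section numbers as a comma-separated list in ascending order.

Section 1 is struck. Section 5 operates only by reference to Section 1, so it falls with Section 1. Section 4 declares Section 1, Section 2, and Section 5 mutually dependent; since one of them has fallen, all of them are of no effect. That brings down Section 2 as well. Section 3 in turn depends solely on a provision now struck and likewise falls. The remainder continues in force under Section 4. Only Section 4 remains in effect.

1, 2, 3, 5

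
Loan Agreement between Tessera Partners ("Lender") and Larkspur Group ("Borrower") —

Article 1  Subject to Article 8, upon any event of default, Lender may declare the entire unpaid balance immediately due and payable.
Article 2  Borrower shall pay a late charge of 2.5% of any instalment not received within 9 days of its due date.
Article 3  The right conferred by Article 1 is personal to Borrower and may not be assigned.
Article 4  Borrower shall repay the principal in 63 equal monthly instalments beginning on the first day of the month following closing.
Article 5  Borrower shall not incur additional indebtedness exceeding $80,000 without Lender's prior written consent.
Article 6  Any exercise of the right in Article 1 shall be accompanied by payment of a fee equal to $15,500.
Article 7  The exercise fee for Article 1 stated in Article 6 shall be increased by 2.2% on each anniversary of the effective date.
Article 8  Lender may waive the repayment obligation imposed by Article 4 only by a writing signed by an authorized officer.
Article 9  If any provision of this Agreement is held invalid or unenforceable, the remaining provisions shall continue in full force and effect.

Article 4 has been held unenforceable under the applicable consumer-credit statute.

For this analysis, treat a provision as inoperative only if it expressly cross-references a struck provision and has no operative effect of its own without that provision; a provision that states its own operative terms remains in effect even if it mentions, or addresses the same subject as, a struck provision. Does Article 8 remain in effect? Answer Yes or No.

Article 4 is struck. Article 8 operates only by reference to Article 4, so it falls with Article 4. Although Article 1 refers to Article 8, its operative terms do not depend on Article 8, so it remains in effect. Article 9 is a severability clause and preserves every provision that can still be given independent effect. The provisions still in force are Article 1, Article 2, Article 3, Article 5, Article 6, Article 7, and Article 9. Article 8 is among the inoperative provisions, so the answer is no.

No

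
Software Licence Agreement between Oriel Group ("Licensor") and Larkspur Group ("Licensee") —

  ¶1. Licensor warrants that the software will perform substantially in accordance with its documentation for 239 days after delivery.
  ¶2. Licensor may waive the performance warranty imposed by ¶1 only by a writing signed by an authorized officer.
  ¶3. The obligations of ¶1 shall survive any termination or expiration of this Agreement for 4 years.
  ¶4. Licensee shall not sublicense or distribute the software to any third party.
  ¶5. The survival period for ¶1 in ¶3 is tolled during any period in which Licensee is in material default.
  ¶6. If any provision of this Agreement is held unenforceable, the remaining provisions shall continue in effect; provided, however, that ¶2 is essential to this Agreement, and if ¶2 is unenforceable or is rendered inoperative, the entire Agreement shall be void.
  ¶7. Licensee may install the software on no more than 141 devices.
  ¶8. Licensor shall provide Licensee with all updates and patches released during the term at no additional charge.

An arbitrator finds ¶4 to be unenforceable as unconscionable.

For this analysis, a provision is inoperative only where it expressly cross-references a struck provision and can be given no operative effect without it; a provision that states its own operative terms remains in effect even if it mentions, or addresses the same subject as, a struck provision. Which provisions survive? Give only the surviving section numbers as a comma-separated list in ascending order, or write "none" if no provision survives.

¶4 is struck. Nothing else in the Agreement is defined by reference to ¶4. ¶6 makes ¶2 an essential term, but ¶2 is unaffected, so the severability proviso in ¶6 preserves the remaining provisions. That leaves ¶1, ¶2, ¶3, ¶5, ¶6, ¶7, and ¶8 in effect.

1, 2, 3, 5, 6, 7, 8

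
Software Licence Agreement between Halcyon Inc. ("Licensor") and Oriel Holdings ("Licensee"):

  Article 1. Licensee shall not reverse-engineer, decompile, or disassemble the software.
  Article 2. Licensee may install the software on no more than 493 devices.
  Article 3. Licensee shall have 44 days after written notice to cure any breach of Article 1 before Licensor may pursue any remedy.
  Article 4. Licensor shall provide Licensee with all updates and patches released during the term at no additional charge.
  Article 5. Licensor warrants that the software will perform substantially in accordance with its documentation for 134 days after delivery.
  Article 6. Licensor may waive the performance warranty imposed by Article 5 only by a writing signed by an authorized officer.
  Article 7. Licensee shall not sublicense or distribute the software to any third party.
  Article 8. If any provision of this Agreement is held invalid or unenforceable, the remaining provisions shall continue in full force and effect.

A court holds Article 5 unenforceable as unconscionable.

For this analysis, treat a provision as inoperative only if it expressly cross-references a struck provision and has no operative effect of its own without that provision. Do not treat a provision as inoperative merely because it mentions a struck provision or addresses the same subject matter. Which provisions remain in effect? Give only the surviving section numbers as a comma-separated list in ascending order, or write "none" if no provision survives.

Article 5 is struck. Article 6 has no operative effect of its own apart from Article 5 and is therefore inoperative. Article 8 is a severability clause and preserves every provision that can still be given independent effect. That leaves Article 1, Article 2, Article 3, Article 4, Article 7, and Article 8 in effect.

1, 2, 3, 4, 7, 8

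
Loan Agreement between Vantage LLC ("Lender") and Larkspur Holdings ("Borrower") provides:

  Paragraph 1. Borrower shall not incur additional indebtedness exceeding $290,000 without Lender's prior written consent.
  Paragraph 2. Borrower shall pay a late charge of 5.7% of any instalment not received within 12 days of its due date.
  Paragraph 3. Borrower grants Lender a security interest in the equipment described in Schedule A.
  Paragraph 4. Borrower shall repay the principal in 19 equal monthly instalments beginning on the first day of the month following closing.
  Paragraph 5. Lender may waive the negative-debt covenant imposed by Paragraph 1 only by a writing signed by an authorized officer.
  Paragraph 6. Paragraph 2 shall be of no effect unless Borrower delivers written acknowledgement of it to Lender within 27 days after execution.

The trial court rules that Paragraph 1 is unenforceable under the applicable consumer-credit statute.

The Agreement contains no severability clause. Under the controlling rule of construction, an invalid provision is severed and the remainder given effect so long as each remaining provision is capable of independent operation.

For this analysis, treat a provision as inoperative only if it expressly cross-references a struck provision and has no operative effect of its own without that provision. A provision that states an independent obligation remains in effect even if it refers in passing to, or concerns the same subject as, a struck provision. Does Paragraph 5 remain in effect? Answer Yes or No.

Paragraph 1 is struck. The only function of Paragraph 5 is the waiver condition for Paragraph 1, so it cannot stand once Paragraph 1 is removed. Under the stated default rule, only provisions that cannot operate independently fall away; the rest are enforced. That leaves Paragraph 2, Paragraph 3, Paragraph 4, and Paragraph 6 in effect. Paragraph 5 is among the inoperative provisions, so the answer is no.

No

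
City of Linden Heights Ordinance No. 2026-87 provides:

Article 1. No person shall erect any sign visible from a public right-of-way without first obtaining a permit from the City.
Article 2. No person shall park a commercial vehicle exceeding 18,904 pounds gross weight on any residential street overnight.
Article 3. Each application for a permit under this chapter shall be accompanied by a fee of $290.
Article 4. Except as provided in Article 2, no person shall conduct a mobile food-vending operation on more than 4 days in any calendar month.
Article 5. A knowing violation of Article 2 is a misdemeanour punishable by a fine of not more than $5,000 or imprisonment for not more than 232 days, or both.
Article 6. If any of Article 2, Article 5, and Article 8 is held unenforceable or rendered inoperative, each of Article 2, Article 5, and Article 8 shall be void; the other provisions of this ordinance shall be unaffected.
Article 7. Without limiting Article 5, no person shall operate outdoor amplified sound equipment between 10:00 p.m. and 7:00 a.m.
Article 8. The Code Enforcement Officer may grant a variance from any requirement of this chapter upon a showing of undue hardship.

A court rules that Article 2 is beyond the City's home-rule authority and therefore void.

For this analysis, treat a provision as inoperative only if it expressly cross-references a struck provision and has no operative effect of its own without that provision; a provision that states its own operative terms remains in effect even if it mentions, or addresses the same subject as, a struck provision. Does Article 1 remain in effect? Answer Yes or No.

Article 2 is struck. The only function of Article 5 is the criminal penalty for violating Article 2, so it cannot stand once Article 2 is removed. Although Article 7 refers to Article 5, its operative terms do not depend on Article 5, so it remains in effect. Article 4 mentions Article 2 but its own obligation stands independently of Article 2, so Article 4 is not affected. Article 6 declares Article 2, Article 5, and Article 8 mutually dependent; since one of them has fallen, all of them are of no effect. That brings down Article 8 as well. The remainder continues in force under Article 6. Article 1, Article 3, Article 4, Article 6, and Article 7 remain in effect. Article 1 is among the surviving provisions, so the answer is yes.

Yes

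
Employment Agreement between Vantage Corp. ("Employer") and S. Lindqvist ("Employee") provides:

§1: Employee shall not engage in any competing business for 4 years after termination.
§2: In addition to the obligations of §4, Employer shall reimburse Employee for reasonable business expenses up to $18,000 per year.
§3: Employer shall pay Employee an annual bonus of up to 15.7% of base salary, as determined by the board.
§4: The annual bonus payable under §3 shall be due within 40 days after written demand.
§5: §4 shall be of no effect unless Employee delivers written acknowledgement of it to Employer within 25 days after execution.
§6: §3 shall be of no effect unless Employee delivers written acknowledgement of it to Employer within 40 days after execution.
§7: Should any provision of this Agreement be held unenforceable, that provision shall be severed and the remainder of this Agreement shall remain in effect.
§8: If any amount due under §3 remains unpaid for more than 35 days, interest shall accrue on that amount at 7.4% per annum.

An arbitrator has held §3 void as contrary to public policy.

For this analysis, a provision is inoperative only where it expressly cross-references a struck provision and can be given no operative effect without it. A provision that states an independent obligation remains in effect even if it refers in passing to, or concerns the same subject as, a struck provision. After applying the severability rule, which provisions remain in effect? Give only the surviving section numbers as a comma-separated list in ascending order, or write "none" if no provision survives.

1, 2, 7

§3 is struck. §4 does nothing except set the payment deadline for the annual bonus by reference to §3; with §3 gone it has no independent effect and is inoperative. §6 operates only by reference to §3, so it falls with §3. The whole of §8 is the default interest on the annual bonus, defined by reference to §3, so §8 cannot stand once §3 is removed. The only function of §5 is the acknowledgement condition for §4, so it cannot stand once §4 is removed. Although §2 refers to §4, its operative terms do not depend on §4, so it remains in effect. §7 is a severability clause and preserves every provision that can still be given independent effect. §1, §2, and §7 remain in effect.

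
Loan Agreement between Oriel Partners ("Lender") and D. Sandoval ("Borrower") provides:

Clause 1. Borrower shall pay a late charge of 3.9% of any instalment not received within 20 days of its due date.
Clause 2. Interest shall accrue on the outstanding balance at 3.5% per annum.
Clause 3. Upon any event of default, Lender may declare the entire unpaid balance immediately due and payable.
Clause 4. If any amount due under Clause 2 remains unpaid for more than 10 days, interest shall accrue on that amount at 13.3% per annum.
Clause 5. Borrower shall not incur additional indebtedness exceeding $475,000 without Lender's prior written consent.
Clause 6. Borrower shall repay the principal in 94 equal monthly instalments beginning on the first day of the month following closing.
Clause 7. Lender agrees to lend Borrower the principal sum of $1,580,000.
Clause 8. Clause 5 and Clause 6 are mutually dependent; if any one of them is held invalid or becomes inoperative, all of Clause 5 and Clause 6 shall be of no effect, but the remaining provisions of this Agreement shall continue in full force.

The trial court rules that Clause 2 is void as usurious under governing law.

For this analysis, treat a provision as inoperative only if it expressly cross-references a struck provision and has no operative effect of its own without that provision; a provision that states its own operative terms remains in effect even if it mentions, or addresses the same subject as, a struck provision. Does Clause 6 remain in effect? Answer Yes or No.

Yes

Clause 2 is struck. The whole of Clause 4 is the default interest on the interest charge, defined by reference to Clause 2, so Clause 4 cannot stand once Clause 2 is removed. Clause 8 ties Clause 5 and Clause 6 together, but none of those is affected here; the remaining provisions continue in force under Clause 8. The provisions still in force are Clause 1, Clause 3, Clause 5, Clause 6, Clause 7, and Clause 8. Clause 6 is among the surviving provisions, so the answer is yes.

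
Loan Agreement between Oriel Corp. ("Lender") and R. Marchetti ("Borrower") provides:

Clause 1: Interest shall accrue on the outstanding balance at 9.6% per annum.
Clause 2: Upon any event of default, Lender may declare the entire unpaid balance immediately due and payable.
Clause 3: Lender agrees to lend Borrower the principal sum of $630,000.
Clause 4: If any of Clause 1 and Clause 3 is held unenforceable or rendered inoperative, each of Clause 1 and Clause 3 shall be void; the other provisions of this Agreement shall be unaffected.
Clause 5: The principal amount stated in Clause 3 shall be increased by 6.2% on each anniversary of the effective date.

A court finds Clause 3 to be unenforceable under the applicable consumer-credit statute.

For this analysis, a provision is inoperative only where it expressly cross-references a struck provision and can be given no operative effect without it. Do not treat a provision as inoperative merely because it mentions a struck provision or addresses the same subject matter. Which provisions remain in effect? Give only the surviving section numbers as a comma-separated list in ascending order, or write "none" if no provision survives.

2, 4

Clause 3 is struck. The whole of Clause 5 is the escalation of the principal amount, defined by reference to Clause 3, so Clause 5 cannot stand once Clause 3 is removed. Clause 4 declares Clause 1 and Clause 3 mutually dependent; since one of them has fallen, all of them are of no effect. That brings down Clause 1 as well. The remainder continues in force under Clause 4. Clause 2 and Clause 4 remain in effect.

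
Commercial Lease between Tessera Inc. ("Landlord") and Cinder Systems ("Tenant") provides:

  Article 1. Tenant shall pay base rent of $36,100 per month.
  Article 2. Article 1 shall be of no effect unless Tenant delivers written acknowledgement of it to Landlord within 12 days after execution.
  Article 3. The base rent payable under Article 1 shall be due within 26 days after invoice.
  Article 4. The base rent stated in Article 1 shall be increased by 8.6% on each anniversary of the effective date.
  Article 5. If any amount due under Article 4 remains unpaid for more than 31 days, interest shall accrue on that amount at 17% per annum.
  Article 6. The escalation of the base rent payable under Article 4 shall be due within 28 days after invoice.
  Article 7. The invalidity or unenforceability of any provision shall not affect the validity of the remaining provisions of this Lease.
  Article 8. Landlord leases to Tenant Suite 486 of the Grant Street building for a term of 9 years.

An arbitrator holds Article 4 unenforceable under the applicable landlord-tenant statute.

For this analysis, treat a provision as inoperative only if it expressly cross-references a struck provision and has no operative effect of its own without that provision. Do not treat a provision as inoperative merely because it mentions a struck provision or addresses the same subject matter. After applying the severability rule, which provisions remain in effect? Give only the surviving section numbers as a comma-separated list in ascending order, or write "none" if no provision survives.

1, 2, 3, 7, 8

Article 4 is struck. The whole of Article 5 is the default interest on the escalation of the base rent, defined by reference to Article 4, so Article 5 cannot stand once Article 4 is removed. Article 6 has no operative effect of its own apart from Article 4 and is therefore inoperative. Under the severability clause in Article 7, the remaining provisions continue in force. The provisions still in force are Article 1, Article 2, Article 3, Article 7, and Article 8.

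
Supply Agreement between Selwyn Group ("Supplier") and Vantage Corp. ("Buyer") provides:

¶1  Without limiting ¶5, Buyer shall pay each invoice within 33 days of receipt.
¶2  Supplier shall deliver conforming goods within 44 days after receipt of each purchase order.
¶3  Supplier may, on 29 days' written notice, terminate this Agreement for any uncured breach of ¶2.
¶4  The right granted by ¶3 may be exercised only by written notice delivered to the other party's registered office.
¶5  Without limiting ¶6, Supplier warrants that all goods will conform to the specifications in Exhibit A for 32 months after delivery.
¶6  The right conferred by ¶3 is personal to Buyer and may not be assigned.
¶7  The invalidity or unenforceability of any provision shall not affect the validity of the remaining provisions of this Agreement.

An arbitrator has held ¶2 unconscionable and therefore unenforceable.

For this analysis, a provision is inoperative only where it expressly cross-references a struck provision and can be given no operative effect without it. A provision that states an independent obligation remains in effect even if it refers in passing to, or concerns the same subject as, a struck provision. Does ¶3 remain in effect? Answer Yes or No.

No

¶2 is struck. ¶3 operates only by reference to ¶2, so it falls with ¶2. ¶4 merely fixes the notice requirement for ¶3; with ¶3 gone it has nothing to operate on and falls away. ¶6 merely fixes the non-assignment of ¶3; with ¶3 gone it has nothing to operate on and falls away. ¶5 mentions ¶6 but its own obligation stands independently of ¶6, so ¶5 is not affected. Under the severability clause in ¶7, the remaining provisions continue in force. ¶1, ¶5, and ¶7 remain in effect. ¶3 is among the inoperative provisions, so the answer is no.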